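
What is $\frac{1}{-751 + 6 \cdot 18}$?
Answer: $- \frac{1}{643} \approx -0.0015552$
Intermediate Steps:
$\frac{1}{-751 + 6 \cdot 18} = \frac{1}{-751 + 108} = \frac{1}{-643} = - \frac{1}{643}$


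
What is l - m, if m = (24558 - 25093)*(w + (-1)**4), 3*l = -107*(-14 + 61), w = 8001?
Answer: 12838181/3 ≈ 4.2794e+6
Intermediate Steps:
l = -5029/3 (l = (-107*(-14 + 61))/3 = (-107*47)/3 = (1/3)*(-5029) = -5029/3 ≈ -1676.3)
m = -4281070 (m = (24558 - 25093)*(8001 + (-1)**4) = -535*(8001 + 1) = -535*8002 = -4281070)
l - m = -5029/3 - 1*(-4281070) = -5029/3 + 4281070 = 12838181/3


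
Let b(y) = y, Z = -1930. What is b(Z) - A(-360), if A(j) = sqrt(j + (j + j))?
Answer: -1930 - 6*I*sqrt(30) ≈ -1930.0 - 32.863*I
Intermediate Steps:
A(j) = sqrt(3)*sqrt(j) (A(j) = sqrt(j + 2*j) = sqrt(3*j) = sqrt(3)*sqrt(j))
b(Z) - A(-360) = -1930 - sqrt(3)*sqrt(-360) = -1930 - sqrt(3)*6*I*sqrt(10) = -1930 - 6*I*sqrt(30)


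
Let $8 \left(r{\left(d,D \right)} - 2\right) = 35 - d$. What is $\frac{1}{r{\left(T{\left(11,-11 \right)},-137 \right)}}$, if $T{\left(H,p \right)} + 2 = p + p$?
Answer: $\frac{8}{75} \approx 0.10667$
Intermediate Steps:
$T{\left(H,p \right)} = -2 + 2 p$ ($T{\left(H,p \right)} = -2 + \left(p + p\right) = -2 + 2 p$)
$r{\left(d,D \right)} = \frac{51}{8} - \frac{d}{8}$ ($r{\left(d,D \right)} = 2 + \frac{35 - d}{8} = 2 - \left(- \frac{35}{8} + \frac{d}{8}\right) = \frac{51}{8} - \frac{d}{8}$)
$\frac{1}{r{\left(T{\left(11,-11 \right)},-137 \right)}} = \frac{1}{\frac{51}{8} - \frac{-2 + 2 \left(-11\right)}{8}} = \frac{1}{\frac{51}{8} - \frac{-2 - 22}{8}} = \frac{1}{\frac{51}{8} - -3} = \frac{1}{\frac{51}{8} + 3} = \frac{1}{\frac{75}{8}} = \frac{8}{75}$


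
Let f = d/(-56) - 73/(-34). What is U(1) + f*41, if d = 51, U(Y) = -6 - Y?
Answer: 41593/952 ≈ 43.690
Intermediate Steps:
f = 1177/952 (f = 51/(-56) - 73/(-34) = 51*(-1/56) - 73*(-1/34) = -51/56 + 73/34 = 1177/952 ≈ 1.2363)
U(1) + f*41 = (-6 - 1*1) + (1177/952)*41 = (-6 - 1) + 48257/952 = -7 + 48257/952 = 41593/952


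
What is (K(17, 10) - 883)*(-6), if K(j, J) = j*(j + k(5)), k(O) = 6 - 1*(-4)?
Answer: 2544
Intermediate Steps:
k(O) = 10 (k(O) = 6 + 4 = 10)
K(j, J) = j*(10 + j) (K(j, J) = j*(j + 10) = j*(10 + j))
(K(17, 10) - 883)*(-6) = (17*(10 + 17) - 883)*(-6) = (17*27 - 883)*(-6) = (459 - 883)*(-6) = -424*(-6) = 2544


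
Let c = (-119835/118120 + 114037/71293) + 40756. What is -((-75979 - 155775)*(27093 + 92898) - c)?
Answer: 46835684524951475797/1684225832 ≈ 2.7808e+10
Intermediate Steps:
c = 68643293339749/1684225832 (c = (-119835*1/118120 + 114037*(1/71293)) + 40756 = (-23967/23624 + 114037/71293) + 40756 = 985330757/1684225832 + 40756 = 68643293339749/1684225832 ≈ 40757.)
-((-75979 - 155775)*(27093 + 92898) - c) = -((-75979 - 155775)*(27093 + 92898) - 1*68643293339749/1684225832) = -(-231754*119991 - 68643293339749/1684225832) = -(-27808394214 - 68643293339749/1684225832) = -1*(-46835684524951475797/1684225832) = 46835684524951475797/1684225832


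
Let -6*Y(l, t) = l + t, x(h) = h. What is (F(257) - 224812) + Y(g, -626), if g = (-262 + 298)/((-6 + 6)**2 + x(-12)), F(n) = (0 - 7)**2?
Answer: -1347949/6 ≈ -2.2466e+5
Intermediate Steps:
F(n) = 49 (F(n) = (-7)**2 = 49)
g = -3 (g = (-262 + 298)/((-6 + 6)**2 - 12) = 36/(0**2 - 12) = 36/(0 - 12) = 36/(-12) = 36*(-1/12) = -3)
Y(l, t) = -l/6 - t/6 (Y(l, t) = -(l + t)/6 = -l/6 - t/6)
(F(257) - 224812) + Y(g, -626) = (49 - 224812) + (-1/6*(-3) - 1/6*(-626)) = -224763 + (1/2 + 313/3) = -224763 + 629/6 = -1347949/6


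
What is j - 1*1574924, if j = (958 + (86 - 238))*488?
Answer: -1181596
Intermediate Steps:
j = 393328 (j = (958 - 152)*488 = 806*488 = 393328)
j - 1*1574924 = 393328 - 1*1574924 = 393328 - 1574924 = -1181596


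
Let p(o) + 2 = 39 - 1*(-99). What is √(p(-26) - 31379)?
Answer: I*√31243 ≈ 176.76*I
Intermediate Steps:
p(o) = 136 (p(o) = -2 + (39 - 1*(-99)) = -2 + (39 + 99) = -2 + 138 = 136)
√(p(-26) - 31379) = √(136 - 31379) = √(-31243) = I*√31243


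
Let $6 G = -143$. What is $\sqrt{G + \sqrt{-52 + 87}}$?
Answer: $\frac{\sqrt{-858 + 36 \sqrt{35}}}{6} \approx 4.2329 i$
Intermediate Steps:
$G = - \frac{143}{6}$ ($G = \frac{1}{6} \left(-143\right) = - \frac{143}{6} \approx -23.833$)
$\sqrt{G + \sqrt{-52 + 87}} = \sqrt{- \frac{143}{6} + \sqrt{-52 + 87}} = \sqrt{- \frac{143}{6} + \sqrt{35}}$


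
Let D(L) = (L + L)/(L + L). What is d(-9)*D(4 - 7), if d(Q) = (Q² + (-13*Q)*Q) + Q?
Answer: -981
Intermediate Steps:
d(Q) = Q - 12*Q² (d(Q) = (Q² - 13*Q²) + Q = -12*Q² + Q = Q - 12*Q²)
D(L) = 1 (D(L) = (2*L)/((2*L)) = (2*L)*(1/(2*L)) = 1)
d(-9)*D(4 - 7) = -9*(1 - 12*(-9))*1 = -9*(1 + 108)*1 = -9*109*1 = -981*1 = -981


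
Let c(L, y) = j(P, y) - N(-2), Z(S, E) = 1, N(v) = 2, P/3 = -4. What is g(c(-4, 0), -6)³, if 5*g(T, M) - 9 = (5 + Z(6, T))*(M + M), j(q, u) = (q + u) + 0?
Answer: -250047/125 ≈ -2000.4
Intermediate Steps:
P = -12 (P = 3*(-4) = -12)
j(q, u) = q + u
c(L, y) = -14 + y (c(L, y) = (-12 + y) - 1*2 = (-12 + y) - 2 = -14 + y)
g(T, M) = 9/5 + 12*M/5 (g(T, M) = 9/5 + ((5 + 1)*(M + M))/5 = 9/5 + (6*(2*M))/5 = 9/5 + (12*M)/5 = 9/5 + 12*M/5)
g(c(-4, 0), -6)³ = (9/5 + (12/5)*(-6))³ = (9/5 - 72/5)³ = (-63/5)³ = -250047/125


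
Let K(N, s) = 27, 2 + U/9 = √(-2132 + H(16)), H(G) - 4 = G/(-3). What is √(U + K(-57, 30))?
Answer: √(9 + 240*I*√3) ≈ 14.574 + 14.262*I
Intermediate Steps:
H(G) = 4 - G/3 (H(G) = 4 + G/(-3) = 4 + G*(-⅓) = 4 - G/3)
U = -18 + 240*I*√3 (U = -18 + 9*√(-2132 + (4 - ⅓*16)) = -18 + 9*√(-2132 + (4 - 16/3)) = -18 + 9*√(-2132 - 4/3) = -18 + 9*√(-6400/3) = -18 + 9*(80*I*√3/3) = -18 + 240*I*√3 ≈ -18.0 + 415.69*I)
√(U + K(-57, 30)) = √((-18 + 240*I*√3) + 27) = √(9 + 240*I*√3)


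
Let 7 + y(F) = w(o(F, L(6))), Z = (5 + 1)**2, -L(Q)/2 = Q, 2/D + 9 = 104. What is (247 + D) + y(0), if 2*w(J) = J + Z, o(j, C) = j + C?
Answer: 23942/95 ≈ 252.02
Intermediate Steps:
D = 2/95 (D = 2/(-9 + 104) = 2/95 ≈ 0.021053)
L(Q) = -2*Q
o(j, C) = C + j
Z = 36 (Z = 6**2 = 36)
w(J) = 18 + J/2 (w(J) = (J + 36)/2 = (36 + J)/2 = 18 + J/2)
y(F) = 5 + F/2 (y(F) = -7 + (18 + (-2*6 + F)/2) = -7 + (18 + (-12 + F)/2) = -7 + (18 + (-6 + F/2)) = -7 + (12 + F/2) = 5 + F/2)
(247 + D) + y(0) = (247 + 2/95) + (5 + (1/2)*0) = 23467/95 + (5 + 0) = 23467/95 + 5 = 23942/95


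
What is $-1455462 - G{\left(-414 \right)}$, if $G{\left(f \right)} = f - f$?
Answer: $-1455462$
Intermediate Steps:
$G{\left(f \right)} = 0$
$-1455462 - G{\left(-414 \right)} = -1455462 - 0 = -1455462 + 0 = -1455462$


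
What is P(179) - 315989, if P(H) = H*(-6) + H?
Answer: -316884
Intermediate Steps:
P(H) = -5*H (P(H) = -6*H + H = -5*H)
P(179) - 315989 = -5*179 - 315989 = -895 - 315989 = -316884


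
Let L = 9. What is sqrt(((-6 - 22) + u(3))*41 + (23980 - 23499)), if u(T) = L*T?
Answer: 2*sqrt(110) ≈ 20.976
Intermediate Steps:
u(T) = 9*T
sqrt(((-6 - 22) + u(3))*41 + (23980 - 23499)) = sqrt(((-6 - 22) + 9*3)*41 + (23980 - 23499)) = sqrt((-28 + 27)*41 + 481) = sqrt(-1*41 + 481) = sqrt(-41 + 481) = sqrt(440) = 2*sqrt(110)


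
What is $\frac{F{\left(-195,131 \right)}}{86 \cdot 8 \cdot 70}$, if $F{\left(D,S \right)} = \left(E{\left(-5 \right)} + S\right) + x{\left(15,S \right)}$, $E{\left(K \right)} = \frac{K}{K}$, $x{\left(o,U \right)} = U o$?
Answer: $\frac{2097}{48160} \approx 0.043542$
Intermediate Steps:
$E{\left(K \right)} = 1$
$F{\left(D,S \right)} = 1 + 16 S$ ($F{\left(D,S \right)} = \left(1 + S\right) + S 15 = \left(1 + S\right) + 15 S = 1 + 16 S$)
$\frac{F{\left(-195,131 \right)}}{86 \cdot 8 \cdot 70} = \frac{1 + 16 \cdot 131}{86 \cdot 8 \cdot 70} = \frac{1 + 2096}{688 \cdot 70} = \frac{2097}{48160}$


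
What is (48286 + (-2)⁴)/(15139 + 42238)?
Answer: 48302/57377 ≈ 0.84184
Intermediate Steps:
(48286 + (-2)⁴)/(15139 + 42238) = (48286 + 16)/57377 = 48302*(1/57377) = 48302/57377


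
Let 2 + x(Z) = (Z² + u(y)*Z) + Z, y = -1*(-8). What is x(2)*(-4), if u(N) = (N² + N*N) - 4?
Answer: -1008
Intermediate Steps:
y = 8
u(N) = -4 + 2*N² (u(N) = (N² + N²) - 4 = 2*N² - 4 = -4 + 2*N²)
x(Z) = -2 + Z² + 125*Z (x(Z) = -2 + ((Z² + (-4 + 2*8²)*Z) + Z) = -2 + ((Z² + (-4 + 2*64)*Z) + Z) = -2 + ((Z² + (-4 + 128)*Z) + Z) = -2 + ((Z² + 124*Z) + Z) = -2 + (Z² + 125*Z) = -2 + Z² + 125*Z)
x(2)*(-4) = (-2 + 2² + 125*2)*(-4) = (-2 + 4 + 250)*(-4) = 252*(-4) = -1008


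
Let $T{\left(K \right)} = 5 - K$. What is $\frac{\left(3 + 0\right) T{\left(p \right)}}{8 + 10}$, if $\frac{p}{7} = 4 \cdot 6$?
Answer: $- \frac{163}{6} \approx -27.167$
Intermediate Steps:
$p = 168$ ($p = 7 \cdot 4 \cdot 6 = 7 \cdot 24 = 168$)
$\frac{\left(3 + 0\right) T{\left(p \right)}}{8 + 10} = \frac{\left(3 + 0\right) \left(5 - 168\right)}{8 + 10} = \frac{3 \left(5 - 168\right)}{18} = 3 \left(-163\right) \frac{1}{18} = \left(-489\right) \frac{1}{18} = - \frac{163}{6}$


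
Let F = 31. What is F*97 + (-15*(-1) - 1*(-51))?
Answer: 3073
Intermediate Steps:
F*97 + (-15*(-1) - 1*(-51)) = 31*97 + (-15*(-1) - 1*(-51)) = 3007 + (15 + 51) = 3007 + 66 = 3073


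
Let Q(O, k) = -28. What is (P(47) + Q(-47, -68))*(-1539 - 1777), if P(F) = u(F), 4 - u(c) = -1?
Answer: 76268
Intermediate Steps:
u(c) = 5 (u(c) = 4 - 1*(-1) = 4 + 1 = 5)
P(F) = 5
(P(47) + Q(-47, -68))*(-1539 - 1777) = (5 - 28)*(-1539 - 1777) = -23*(-3316) = 76268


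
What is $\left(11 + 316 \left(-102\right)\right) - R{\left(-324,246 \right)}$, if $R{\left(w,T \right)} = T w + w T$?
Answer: $127187$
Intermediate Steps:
$R{\left(w,T \right)} = 2 T w$ ($R{\left(w,T \right)} = T w + T w = 2 T w$)
$\left(11 + 316 \left(-102\right)\right) - R{\left(-324,246 \right)} = \left(11 + 316 \left(-102\right)\right) - 2 \cdot 246 \left(-324\right) = \left(11 - 32232\right) - -159408 = -32221 + 159408 = 127187$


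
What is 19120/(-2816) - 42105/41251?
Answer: -8100775/1037168 ≈ -7.8105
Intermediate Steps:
19120/(-2816) - 42105/41251 = 19120*(-1/2816) - 42105*1/41251 = -1195/176 - 6015/5893 = -8100775/1037168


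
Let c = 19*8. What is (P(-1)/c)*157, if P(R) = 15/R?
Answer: -2355/152 ≈ -15.493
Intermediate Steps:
c = 152
(P(-1)/c)*157 = ((15/(-1))/152)*157 = ((15*(-1))*(1/152))*157 = -15*1/152*157 = -15/152*157 = -2355/152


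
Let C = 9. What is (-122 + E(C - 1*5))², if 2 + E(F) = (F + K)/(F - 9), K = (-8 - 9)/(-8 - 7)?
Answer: 87928129/5625 ≈ 15632.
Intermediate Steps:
K = 17/15 (K = -17/(-15) = -17*(-1/15) = 17/15 ≈ 1.1333)
E(F) = -2 + (17/15 + F)/(-9 + F) (E(F) = -2 + (F + 17/15)/(F - 9) = -2 + (17/15 + F)/(-9 + F))
(-122 + E(C - 1*5))² = (-122 + (287/15 - (9 - 1*5))/(-9 + (9 - 1*5)))² = (-122 + (287/15 - (9 - 5))/(-9 + (9 - 5)))² = (-122 + (287/15 - 1*4)/(-9 + 4))² = (-122 + (287/15 - 4)/(-5))² = (-122 - ⅕*227/15)² = (-122 - 227/75)² = (-9377/75)² = 87928129/5625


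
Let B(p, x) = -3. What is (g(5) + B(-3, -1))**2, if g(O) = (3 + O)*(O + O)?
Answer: 5929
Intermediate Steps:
g(O) = 2*O*(3 + O) (g(O) = (3 + O)*(2*O) = 2*O*(3 + O))
(g(5) + B(-3, -1))**2 = (2*5*(3 + 5) - 3)**2 = (2*5*8 - 3)**2 = (80 - 3)**2 = 77**2 = 5929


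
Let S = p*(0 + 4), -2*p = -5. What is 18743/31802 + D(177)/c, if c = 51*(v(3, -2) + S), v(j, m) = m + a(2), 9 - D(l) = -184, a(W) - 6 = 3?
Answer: 22387967/27572334 ≈ 0.81197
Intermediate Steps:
p = 5/2 (p = -1/2*(-5) = 5/2 ≈ 2.5000)
a(W) = 9 (a(W) = 6 + 3 = 9)
D(l) = 193 (D(l) = 9 - 1*(-184) = 9 + 184 = 193)
S = 10 (S = 5*(0 + 4)/2 = (5/2)*4 = 10)
v(j, m) = 9 + m (v(j, m) = m + 9 = 9 + m)
c = 867 (c = 51*((9 - 2) + 10) = 51*(7 + 10) = 51*17 = 867)
18743/31802 + D(177)/c = 18743/31802 + 193/867 = 22387967/27572334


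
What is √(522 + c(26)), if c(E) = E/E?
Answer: √523 ≈ 22.869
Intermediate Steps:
c(E) = 1
√(522 + c(26)) = √(522 + 1) = √523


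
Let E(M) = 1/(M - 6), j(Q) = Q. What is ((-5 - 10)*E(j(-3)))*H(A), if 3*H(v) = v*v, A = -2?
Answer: 20/9 ≈ 2.2222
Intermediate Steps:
E(M) = 1/(-6 + M)
H(v) = v²/3 (H(v) = (v*v)/3 = v²/3)
((-5 - 10)*E(j(-3)))*H(A) = ((-5 - 10)/(-6 - 3))*((⅓)*(-2)²) = (-15/(-9))*((⅓)*4) = -15*(-⅑)*(4/3) = (5/3)*(4/3) = 20/9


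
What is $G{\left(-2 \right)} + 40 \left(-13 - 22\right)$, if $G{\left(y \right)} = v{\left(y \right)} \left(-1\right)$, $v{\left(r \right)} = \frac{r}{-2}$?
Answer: $-1401$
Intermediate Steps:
$v{\left(r \right)} = - \frac{r}{2}$ ($v{\left(r \right)} = r \left(- \frac{1}{2}\right) = - \frac{r}{2}$)
$G{\left(y \right)} = \frac{y}{2}$ ($G{\left(y \right)} = - \frac{y}{2} \left(-1\right) = \frac{y}{2}$)
$G{\left(-2 \right)} + 40 \left(-13 - 22\right) = \frac{1}{2} \left(-2\right) + 40 \left(-13 - 22\right) = -1 + 40 \left(-13 - 22\right) = -1 + 40 \left(-35\right) = -1 - 1400 = -1401$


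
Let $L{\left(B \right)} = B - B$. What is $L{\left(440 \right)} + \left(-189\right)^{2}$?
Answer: $35721$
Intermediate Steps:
$L{\left(B \right)} = 0$
$L{\left(440 \right)} + \left(-189\right)^{2} = 0 + \left(-189\right)^{2} = 0 + 35721 = 35721$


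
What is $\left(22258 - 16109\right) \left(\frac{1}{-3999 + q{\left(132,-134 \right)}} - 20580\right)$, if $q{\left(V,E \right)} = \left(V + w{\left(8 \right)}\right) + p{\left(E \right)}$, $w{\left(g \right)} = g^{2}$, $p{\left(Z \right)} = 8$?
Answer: $- \frac{43658515459}{345} \approx -1.2655 \cdot 10^{8}$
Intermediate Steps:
$q{\left(V,E \right)} = 72 + V$ ($q{\left(V,E \right)} = \left(V + 8^{2}\right) + 8 = \left(V + 64\right) + 8 = \left(64 + V\right) + 8 = 72 + V$)
$\left(22258 - 16109\right) \left(\frac{1}{-3999 + q{\left(132,-134 \right)}} - 20580\right) = \left(22258 - 16109\right) \left(\frac{1}{-3999 + \left(72 + 132\right)} - 20580\right) = 6149 \left(\frac{1}{-3999 + 204} - 20580\right) = 6149 \left(\frac{1}{-3795} - 20580\right) = 6149 \left(- \frac{1}{3795} - 20580\right) = 6149 \left(- \frac{78101101}{3795}\right) = - \frac{43658515459}{345}$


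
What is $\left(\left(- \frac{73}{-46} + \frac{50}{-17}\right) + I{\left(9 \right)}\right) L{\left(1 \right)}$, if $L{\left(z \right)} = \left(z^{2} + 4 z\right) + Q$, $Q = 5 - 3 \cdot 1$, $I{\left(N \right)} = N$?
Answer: $\frac{41853}{782} \approx 53.52$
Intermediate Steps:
$Q = 2$ ($Q = 5 - 3 = 2$)
$L{\left(z \right)} = 2 + z^{2} + 4 z$ ($L{\left(z \right)} = \left(z^{2} + 4 z\right) + 2 = 2 + z^{2} + 4 z$)
$\left(\left(- \frac{73}{-46} + \frac{50}{-17}\right) + I{\left(9 \right)}\right) L{\left(1 \right)} = \left(\left(- \frac{73}{-46} + \frac{50}{-17}\right) + 9\right) \left(2 + 1^{2} + 4 \cdot 1\right) = \left(\left(\left(-73\right) \left(- \frac{1}{46}\right) + 50 \left(- \frac{1}{17}\right)\right) + 9\right) \left(2 + 1 + 4\right) = \left(\left(\frac{73}{46} - \frac{50}{17}\right) + 9\right) 7 = \left(- \frac{1059}{782} + 9\right) 7 = \frac{5979}{782} \cdot 7 = \frac{41853}{782}$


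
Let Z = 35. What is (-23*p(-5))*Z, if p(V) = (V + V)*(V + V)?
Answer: -80500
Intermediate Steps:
p(V) = 4*V**2 (p(V) = (2*V)*(2*V) = 4*V**2)
(-23*p(-5))*Z = -92*(-5)**2*35 = -92*25*35 = -23*100*35 = -2300*35 = -80500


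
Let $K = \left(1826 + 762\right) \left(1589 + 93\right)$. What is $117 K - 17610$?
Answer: $509285262$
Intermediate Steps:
$K = 4353016$ ($K = 2588 \cdot 1682 = 4353016$)
$117 K - 17610 = 117 \cdot 4353016 - 17610 = 509302872 - 17610 = 509285262$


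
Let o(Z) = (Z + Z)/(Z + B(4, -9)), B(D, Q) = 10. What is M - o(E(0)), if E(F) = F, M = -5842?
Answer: -5842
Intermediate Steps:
o(Z) = 2*Z/(10 + Z) (o(Z) = (Z + Z)/(Z + 10) = (2*Z)/(10 + Z) = 2*Z/(10 + Z))
M - o(E(0)) = -5842 - 2*0/(10 + 0) = -5842 - 2*0/10 = -5842 - 1*0 = -5842 + 0 = -5842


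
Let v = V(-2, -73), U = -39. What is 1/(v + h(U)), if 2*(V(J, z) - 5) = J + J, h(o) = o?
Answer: -1/36 ≈ -0.027778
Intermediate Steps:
V(J, z) = 5 + J (V(J, z) = 5 + (J + J)/2 = 5 + (2*J)/2 = 5 + J)
v = 3 (v = 5 - 2 = 3)
1/(v + h(U)) = 1/(3 - 39) = 1/(-36) = -1/36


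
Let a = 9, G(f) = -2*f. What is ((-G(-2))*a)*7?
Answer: -252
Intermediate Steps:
((-G(-2))*a)*7 = (-(-2)*(-2)*9)*7 = (-1*4*9)*7 = -4*9*7 = -36*7 = -252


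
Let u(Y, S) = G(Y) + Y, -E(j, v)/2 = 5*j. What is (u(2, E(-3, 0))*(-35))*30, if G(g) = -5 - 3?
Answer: 6300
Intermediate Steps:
E(j, v) = -10*j
G(g) = -8
u(Y, S) = -8 + Y
(u(2, E(-3, 0))*(-35))*30 = ((-8 + 2)*(-35))*30 = -6*(-35)*30 = 210*30 = 6300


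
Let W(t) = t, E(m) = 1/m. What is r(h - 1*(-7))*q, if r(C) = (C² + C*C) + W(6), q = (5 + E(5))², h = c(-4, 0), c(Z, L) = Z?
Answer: 16224/25 ≈ 648.96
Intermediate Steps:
h = -4
q = 676/25 (q = (5 + 1/5)² = (5 + ⅕)² = (26/5)² = 676/25 ≈ 27.040)
r(C) = 6 + 2*C² (r(C) = (C² + C*C) + 6 = (C² + C²) + 6 = 2*C² + 6 = 6 + 2*C²)
r(h - 1*(-7))*q = (6 + 2*(-4 - 1*(-7))²)*(676/25) = (6 + 2*(-4 + 7)²)*(676/25) = (6 + 2*3²)*(676/25) = (6 + 2*9)*(676/25) = (6 + 18)*(676/25) = 24*(676/25) = 16224/25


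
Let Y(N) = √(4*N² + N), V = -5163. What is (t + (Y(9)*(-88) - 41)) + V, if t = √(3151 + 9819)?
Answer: -5204 + √12970 - 264*√37 ≈ -6696.0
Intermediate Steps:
Y(N) = √(N + 4*N²)
t = √12970 ≈ 113.89
(t + (Y(9)*(-88) - 41)) + V = (√12970 + (√(9*(1 + 4*9))*(-88) - 41)) - 5163 = (√12970 + (√(9*(1 + 36))*(-88) - 41)) - 5163 = (√12970 + (√(9*37)*(-88) - 41)) - 5163 = (√12970 + (√333*(-88) - 41)) - 5163 = (√12970 + ((3*√37)*(-88) - 41)) - 5163 = (√12970 + (-264*√37 - 41)) - 5163 = (√12970 + (-41 - 264*√37)) - 5163 = (-41 + √12970 - 264*√37) - 5163 = -5204 + √12970 - 264*√37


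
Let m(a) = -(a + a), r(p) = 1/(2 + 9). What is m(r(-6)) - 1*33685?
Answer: -370537/11 ≈ -33685.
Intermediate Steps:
r(p) = 1/11
m(a) = -2*a
m(r(-6)) - 1*33685 = -2*1/11 - 1*33685 = -2/11 - 33685 = -370537/11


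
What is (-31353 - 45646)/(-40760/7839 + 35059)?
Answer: -603595161/274786741 ≈ -2.1966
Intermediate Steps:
(-31353 - 45646)/(-40760/7839 + 35059) = -76999/(-40760*1/7839 + 35059) = -76999/(-40760/7839 + 35059) = -76999/274786741/7839 = -76999*7839/274786741 = -603595161/274786741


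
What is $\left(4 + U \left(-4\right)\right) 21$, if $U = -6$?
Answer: $588$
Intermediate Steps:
$\left(4 + U \left(-4\right)\right) 21 = \left(4 - -24\right) 21 = \left(4 + 24\right) 21 = 28 \cdot 21 = 588$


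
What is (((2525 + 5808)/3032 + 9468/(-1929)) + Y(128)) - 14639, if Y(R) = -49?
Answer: -28639583161/1949576 ≈ -14690.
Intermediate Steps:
(((2525 + 5808)/3032 + 9468/(-1929)) + Y(128)) - 14639 = (((2525 + 5808)/3032 + 9468/(-1929)) - 49) - 14639 = ((8333*(1/3032) + 9468*(-1/1929)) - 49) - 14639 = ((8333/3032 - 3156/643) - 49) - 14639 = (-4210873/1949576 - 49) - 14639 = -99740097/1949576 - 14639 = -28639583161/1949576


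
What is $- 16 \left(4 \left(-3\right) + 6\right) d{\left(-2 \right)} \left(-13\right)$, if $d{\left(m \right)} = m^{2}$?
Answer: $-4992$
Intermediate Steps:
$- 16 \left(4 \left(-3\right) + 6\right) d{\left(-2 \right)} \left(-13\right) = - 16 \left(4 \left(-3\right) + 6\right) \left(-2\right)^{2} \left(-13\right) = - 16 \left(-12 + 6\right) 4 \left(-13\right) = \left(-16\right) \left(-6\right) 4 \left(-13\right) = 96 \cdot 4 \left(-13\right) = 384 \left(-13\right) = -4992$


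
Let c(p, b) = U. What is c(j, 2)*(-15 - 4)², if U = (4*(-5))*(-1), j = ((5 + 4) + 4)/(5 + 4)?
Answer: 7220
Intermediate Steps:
j = 13/9 (j = (9 + 4)/9 = 13*(⅑) = 13/9 ≈ 1.4444)
U = 20 (U = -20*(-1) = 20)
c(p, b) = 20
c(j, 2)*(-15 - 4)² = 20*(-15 - 4)² = 20*(-19)² = 20*361 = 7220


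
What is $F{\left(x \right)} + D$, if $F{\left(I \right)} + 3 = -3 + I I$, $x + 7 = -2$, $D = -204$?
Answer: $-129$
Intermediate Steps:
$x = -9$ ($x = -7 - 2 = -9$)
$F{\left(I \right)} = -6 + I^{2}$ ($F{\left(I \right)} = -3 + \left(-3 + I I\right) = -3 + \left(-3 + I^{2}\right) = -6 + I^{2}$)
$F{\left(x \right)} + D = \left(-6 + \left(-9\right)^{2}\right) - 204 = \left(-6 + 81\right) - 204 = 75 - 204 = -129$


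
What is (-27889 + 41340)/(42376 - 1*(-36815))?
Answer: 13451/79191 ≈ 0.16986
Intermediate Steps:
(-27889 + 41340)/(42376 - 1*(-36815)) = 13451/(42376 + 36815) = 13451/79191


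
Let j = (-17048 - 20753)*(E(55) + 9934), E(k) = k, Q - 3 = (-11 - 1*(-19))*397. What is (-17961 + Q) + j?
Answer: -377608971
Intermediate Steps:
Q = 3179 (Q = 3 + (-11 - 1*(-19))*397 = 3 + (-11 + 19)*397 = 3 + 8*397 = 3 + 3176 = 3179)
j = -377594189 (j = (-17048 - 20753)*(55 + 9934) = -37801*9989 = -377594189)
(-17961 + Q) + j = (-17961 + 3179) - 377594189 = -14782 - 377594189 = -377608971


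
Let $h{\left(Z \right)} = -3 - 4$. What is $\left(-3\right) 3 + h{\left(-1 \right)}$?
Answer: $-16$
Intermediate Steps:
$h{\left(Z \right)} = -7$ ($h{\left(Z \right)} = -3 - 4 = -7$)
$\left(-3\right) 3 + h{\left(-1 \right)} = \left(-3\right) 3 - 7 = -9 - 7 = -16$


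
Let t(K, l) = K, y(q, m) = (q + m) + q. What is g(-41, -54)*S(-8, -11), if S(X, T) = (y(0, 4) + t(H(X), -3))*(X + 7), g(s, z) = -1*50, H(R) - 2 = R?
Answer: -100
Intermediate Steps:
H(R) = 2 + R
y(q, m) = m + 2*q (y(q, m) = (m + q) + q = m + 2*q)
g(s, z) = -50
S(X, T) = (6 + X)*(7 + X) (S(X, T) = ((4 + 2*0) + (2 + X))*(X + 7) = ((4 + 0) + (2 + X))*(7 + X) = (4 + (2 + X))*(7 + X) = (6 + X)*(7 + X))
g(-41, -54)*S(-8, -11) = -50*(42 + (-8)² + 13*(-8)) = -50*(42 + 64 - 104) = -50*2 = -100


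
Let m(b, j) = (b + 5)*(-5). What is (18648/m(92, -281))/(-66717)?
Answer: 296/513615 ≈ 0.00057631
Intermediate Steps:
m(b, j) = -25 - 5*b (m(b, j) = (5 + b)*(-5) = -25 - 5*b)
(18648/m(92, -281))/(-66717) = (18648/(-25 - 5*92))/(-66717) = (18648/(-25 - 460))*(-1/66717) = (18648/(-485))*(-1/66717) = (18648*(-1/485))*(-1/66717) = -18648/485*(-1/66717) = 296/513615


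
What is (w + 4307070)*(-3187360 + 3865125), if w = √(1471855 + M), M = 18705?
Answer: 2919181298550 + 5422120*√23290 ≈ 2.9200e+12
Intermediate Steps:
w = 8*√23290 (w = √(1471855 + 18705) = √1490560 = 8*√23290 ≈ 1220.9)
(w + 4307070)*(-3187360 + 3865125) = (8*√23290 + 4307070)*(-3187360 + 3865125) = (4307070 + 8*√23290)*677765 = 2919181298550 + 5422120*√23290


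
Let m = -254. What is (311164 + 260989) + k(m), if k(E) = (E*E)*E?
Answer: -15814911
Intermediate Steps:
k(E) = E³ (k(E) = E²*E = E³)
(311164 + 260989) + k(m) = (311164 + 260989) + (-254)³ = 572153 - 16387064 = -15814911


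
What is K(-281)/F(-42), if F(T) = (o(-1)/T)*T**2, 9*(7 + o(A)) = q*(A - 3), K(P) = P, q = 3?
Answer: -281/350 ≈ -0.80286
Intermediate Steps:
o(A) = -8 + A/3 (o(A) = -7 + (3*(A - 3))/9 = -7 + (3*(-3 + A))/9 = -7 + (-9 + 3*A)/9 = -7 + (-1 + A/3) = -8 + A/3)
F(T) = -25*T/3 (F(T) = ((-8 + (1/3)*(-1))/T)*T**2 = ((-8 - 1/3)/T)*T**2 = (-25/(3*T))*T**2 = -25*T/3)
K(-281)/F(-42) = -281/((-25/3*(-42))) = -281/350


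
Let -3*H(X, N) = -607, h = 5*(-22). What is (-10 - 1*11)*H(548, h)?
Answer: -4249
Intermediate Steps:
h = -110
H(X, N) = 607/3 (H(X, N) = -⅓*(-607) = 607/3)
(-10 - 1*11)*H(548, h) = (-10 - 1*11)*(607/3) = (-10 - 11)*(607/3) = -21*607/3 = -4249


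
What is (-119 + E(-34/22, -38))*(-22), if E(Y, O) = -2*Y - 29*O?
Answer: -21694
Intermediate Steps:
E(Y, O) = -29*O - 2*Y
(-119 + E(-34/22, -38))*(-22) = (-119 + (-29*(-38) - (-68)/22))*(-22) = (-119 + (1102 - (-68)/22))*(-22) = (-119 + (1102 - 2*(-17/11)))*(-22) = (-119 + (1102 + 34/11))*(-22) = (-119 + 12156/11)*(-22) = (10847/11)*(-22) = -21694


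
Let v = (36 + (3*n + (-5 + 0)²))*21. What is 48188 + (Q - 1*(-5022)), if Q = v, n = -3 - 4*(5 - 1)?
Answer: 53294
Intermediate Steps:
n = -19 (n = -3 - 4*4 = -3 - 16 = -19)
v = 84 (v = (36 + (3*(-19) + (-5 + 0)²))*21 = (36 + (-57 + (-5)²))*21 = (36 + (-57 + 25))*21 = (36 - 32)*21 = 4*21 = 84)
Q = 84
48188 + (Q - 1*(-5022)) = 48188 + (84 - 1*(-5022)) = 48188 + (84 + 5022) = 48188 + 5106 = 53294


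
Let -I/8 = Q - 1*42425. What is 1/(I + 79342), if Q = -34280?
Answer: 1/692982 ≈ 1.4430e-6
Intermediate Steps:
I = 613640 (I = -8*(-34280 - 1*42425) = -8*(-34280 - 42425) = -8*(-76705) = 613640)
1/(I + 79342) = 1/(613640 + 79342) = 1/692982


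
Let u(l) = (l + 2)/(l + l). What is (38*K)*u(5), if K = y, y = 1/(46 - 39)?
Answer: 19/5 ≈ 3.8000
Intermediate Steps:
u(l) = (2 + l)/(2*l) (u(l) = (2 + l)/((2*l)) = (2 + l)*(1/(2*l)) = (2 + l)/(2*l))
y = 1/7 ≈ 0.14286
K = 1/7 ≈ 0.14286
(38*K)*u(5) = (38*(1/7))*((1/2)*(2 + 5)/5) = 38*((1/2)*(1/5)*7)/7 = (38/7)*(7/10) = 19/5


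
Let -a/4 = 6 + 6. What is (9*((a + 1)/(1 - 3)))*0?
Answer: 0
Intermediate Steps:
a = -48 (a = -4*(6 + 6) = -4*12 = -48)
(9*((a + 1)/(1 - 3)))*0 = (9*((-48 + 1)/(1 - 3)))*0 = (9*(-47/(-2)))*0 = (9*(-47*(-½)))*0 = (9*(47/2))*0 = (423/2)*0 = 0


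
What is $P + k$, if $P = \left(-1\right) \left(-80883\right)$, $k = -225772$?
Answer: $-144889$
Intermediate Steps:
$P = 80883$
$P + k = 80883 - 225772 = -144889$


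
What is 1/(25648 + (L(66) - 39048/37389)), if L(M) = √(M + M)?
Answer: 995912123426/25542108913781839 - 155326369*√33/51084217827563678 ≈ 3.8974e-5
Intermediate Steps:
L(M) = √2*√M (L(M) = √(2*M) = √2*√M)
1/(25648 + (L(66) - 39048/37389)) = 1/(25648 + (√2*√66 - 39048/37389)) = 1/(25648 + (2*√33 - 39048/37389)) = 1/(25648 + (2*√33 - 1*13016/12463)) = 1/(25648 + (2*√33 - 13016/12463)) = 1/(25648 + (-13016/12463 + 2*√33)) = 1/(319638008/12463 + 2*√33)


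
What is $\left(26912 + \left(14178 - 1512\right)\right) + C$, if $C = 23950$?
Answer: $63528$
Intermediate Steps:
$\left(26912 + \left(14178 - 1512\right)\right) + C = \left(26912 + \left(14178 - 1512\right)\right) + 23950 = \left(26912 + 12666\right) + 23950 = 39578 + 23950 = 63528$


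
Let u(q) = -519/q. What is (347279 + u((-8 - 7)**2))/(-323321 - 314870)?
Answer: -26045752/47864325 ≈ -0.54416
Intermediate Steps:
(347279 + u((-8 - 7)**2))/(-323321 - 314870) = (347279 - 519/(-8 - 7)**2)/(-323321 - 314870) = (347279 - 519/((-15)**2))/(-638191) = (347279 - 519/225)*(-1/638191) = (347279 - 519*1/225)*(-1/638191) = (347279 - 173/75)*(-1/638191) = (26045752/75)*(-1/638191) = -26045752/47864325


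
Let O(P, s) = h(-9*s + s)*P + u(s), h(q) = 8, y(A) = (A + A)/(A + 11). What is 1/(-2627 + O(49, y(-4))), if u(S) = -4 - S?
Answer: -7/15665 ≈ -0.00044686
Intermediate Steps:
y(A) = 2*A/(11 + A) (y(A) = (2*A)/(11 + A) = 2*A/(11 + A))
O(P, s) = -4 - s + 8*P (O(P, s) = 8*P + (-4 - s) = -4 - s + 8*P)
1/(-2627 + O(49, y(-4))) = 1/(-2627 + (-4 - 2*(-4)/(11 - 4) + 8*49)) = 1/(-2627 + (-4 - 2*(-4)/7 + 392)) = 1/(-2627 + (-4 - 1*(-8/7) + 392)) = 1/(-2627 + (-4 + 8/7 + 392)) = 1/(-2627 + 2724/7) = 1/(-15665/7) = -7/15665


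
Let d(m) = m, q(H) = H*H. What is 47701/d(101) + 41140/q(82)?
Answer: 81224166/169781 ≈ 478.41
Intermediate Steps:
q(H) = H²
47701/d(101) + 41140/q(82) = 47701/101 + 41140/(82²) = 47701*(1/101) + 41140/6724 = 47701/101 + 41140*(1/6724) = 47701/101 + 10285/1681 = 81224166/169781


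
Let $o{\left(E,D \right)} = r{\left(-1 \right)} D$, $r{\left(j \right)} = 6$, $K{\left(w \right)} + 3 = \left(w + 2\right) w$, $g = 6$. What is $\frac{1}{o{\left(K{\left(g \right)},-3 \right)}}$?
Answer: $- \frac{1}{18} \approx -0.055556$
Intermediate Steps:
$K{\left(w \right)} = -3 + w \left(2 + w\right)$ ($K{\left(w \right)} = -3 + \left(w + 2\right) w = -3 + \left(2 + w\right) w = -3 + w \left(2 + w\right)$)
$o{\left(E,D \right)} = 6 D$
$\frac{1}{o{\left(K{\left(g \right)},-3 \right)}} = \frac{1}{6 \left(-3\right)} = \frac{1}{-18} = - \frac{1}{18}$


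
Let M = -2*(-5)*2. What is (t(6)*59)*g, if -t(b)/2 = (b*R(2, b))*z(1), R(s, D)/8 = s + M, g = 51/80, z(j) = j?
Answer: -397188/5 ≈ -79438.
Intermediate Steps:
M = 20 (M = 10*2 = 20)
g = 51/80 (g = 51*(1/80) = 51/80 ≈ 0.63750)
R(s, D) = 160 + 8*s (R(s, D) = 8*(s + 20) = 8*(20 + s) = 160 + 8*s)
t(b) = -352*b (t(b) = -2*b*(160 + 8*2) = -2*b*(160 + 16) = -2*b*176 = -2*176*b = -352*b)
(t(6)*59)*g = (-352*6*59)*(51/80) = -2112*59*(51/80) = -124608*51/80 = -397188/5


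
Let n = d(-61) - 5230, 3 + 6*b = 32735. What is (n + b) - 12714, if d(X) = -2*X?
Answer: -37100/3 ≈ -12367.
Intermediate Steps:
b = 16366/3 (b = -½ + (⅙)*32735 = -½ + 32735/6 = 16366/3 ≈ 5455.3)
n = -5108 (n = -2*(-61) - 5230 = 122 - 5230 = -5108)
(n + b) - 12714 = (-5108 + 16366/3) - 12714 = 1042/3 - 12714 = -37100/3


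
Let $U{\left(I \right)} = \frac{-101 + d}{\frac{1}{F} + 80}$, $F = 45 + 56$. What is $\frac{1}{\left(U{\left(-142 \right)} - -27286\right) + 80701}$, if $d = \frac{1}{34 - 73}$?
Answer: $\frac{315159}{34032676993} \approx 9.2605 \cdot 10^{-6}$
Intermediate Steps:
$d = - \frac{1}{39}$ ($d = \frac{1}{-39} = - \frac{1}{39} \approx -0.025641$)
$F = 101$
$U{\left(I \right)} = - \frac{397940}{315159}$ ($U{\left(I \right)} = \frac{-101 - \frac{1}{39}}{\frac{1}{101} + 80} = - \frac{3940}{39 \left(\frac{1}{101} + 80\right)} = - \frac{3940}{39 \cdot \frac{8081}{101}} = \left(- \frac{3940}{39}\right) \frac{101}{8081} = - \frac{397940}{315159}$)
$\frac{1}{\left(U{\left(-142 \right)} - -27286\right) + 80701} = \frac{1}{\left(- \frac{397940}{315159} - -27286\right) + 80701} = \frac{1}{\left(- \frac{397940}{315159} + 27286\right) + 80701} = \frac{1}{\frac{8599030534}{315159} + 80701} = \frac{1}{\frac{34032676993}{315159}} = \frac{315159}{34032676993}$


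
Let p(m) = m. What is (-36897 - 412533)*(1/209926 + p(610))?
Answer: -28775848089615/104963 ≈ -2.7415e+8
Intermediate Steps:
(-36897 - 412533)*(1/209926 + p(610)) = (-36897 - 412533)*(1/209926 + 610) = -449430*(1/209926 + 610) = -449430*128054861/209926 = -28775848089615/104963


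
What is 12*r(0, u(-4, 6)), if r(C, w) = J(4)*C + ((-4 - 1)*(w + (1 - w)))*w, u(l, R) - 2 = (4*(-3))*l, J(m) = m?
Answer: -3000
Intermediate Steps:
u(l, R) = 2 - 12*l (u(l, R) = 2 + (4*(-3))*l = 2 - 12*l)
r(C, w) = -5*w + 4*C (r(C, w) = 4*C + ((-4 - 1)*(w + (1 - w)))*w = 4*C + (-5*1)*w = 4*C - 5*w = -5*w + 4*C)
12*r(0, u(-4, 6)) = 12*(-5*(2 - 12*(-4)) + 4*0) = 12*(-5*(2 + 48) + 0) = 12*(-5*50 + 0) = 12*(-250 + 0) = 12*(-250) = -3000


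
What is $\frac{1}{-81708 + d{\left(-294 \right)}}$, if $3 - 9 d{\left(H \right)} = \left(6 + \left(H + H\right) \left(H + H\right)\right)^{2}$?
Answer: $- \frac{3}{39847932623} \approx -7.5286 \cdot 10^{-11}$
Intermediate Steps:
$d{\left(H \right)} = \frac{1}{3} - \frac{\left(6 + 4 H^{2}\right)^{2}}{9}$ ($d{\left(H \right)} = \frac{1}{3} - \frac{\left(6 + \left(H + H\right) \left(H + H\right)\right)^{2}}{9} = \frac{1}{3} - \frac{\left(6 + 2 H 2 H\right)^{2}}{9} = \frac{1}{3} - \frac{\left(6 + 4 H^{2}\right)^{2}}{9}$)
$\frac{1}{-81708 + d{\left(-294 \right)}} = \frac{1}{-81708 + \left(\frac{1}{3} - \frac{4 \left(3 + 2 \left(-294\right)^{2}\right)^{2}}{9}\right)} = \frac{1}{-81708 + \left(\frac{1}{3} - \frac{4 \left(3 + 2 \cdot 86436\right)^{2}}{9}\right)} = \frac{1}{-81708 + \left(\frac{1}{3} - \frac{4 \left(3 + 172872\right)^{2}}{9}\right)} = \frac{1}{-81708 + \left(\frac{1}{3} - \frac{4 \cdot 172875^{2}}{9}\right)} = \frac{1}{-81708 + \left(\frac{1}{3} - 13282562500\right)} = \frac{1}{-81708 - \frac{39847687499}{3}} = \frac{1}{- \frac{39847932623}{3}} = - \frac{3}{39847932623}$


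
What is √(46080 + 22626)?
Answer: 3*√7634 ≈ 262.12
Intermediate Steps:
√(46080 + 22626) = √68706 = 3*√7634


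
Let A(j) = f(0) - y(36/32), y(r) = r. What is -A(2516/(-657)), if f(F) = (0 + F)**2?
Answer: 9/8 ≈ 1.1250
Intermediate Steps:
f(F) = F**2
A(j) = -9/8 (A(j) = 0**2 - 36/32 = 0 - 36/32 = 0 - 1*9/8 = 0 - 9/8 = -9/8)
-A(2516/(-657)) = -1*(-9/8) = 9/8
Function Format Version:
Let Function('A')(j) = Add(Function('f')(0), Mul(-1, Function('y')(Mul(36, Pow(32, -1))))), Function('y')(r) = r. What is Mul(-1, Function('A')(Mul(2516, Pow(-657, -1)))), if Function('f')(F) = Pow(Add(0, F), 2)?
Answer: Rational(9, 8) ≈ 1.1250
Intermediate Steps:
Function('f')(F) = Pow(F, 2)
Function('A')(j) = Rational(-9, 8) (Function('A')(j) = Add(Pow(0, 2), Mul(-1, Mul(36, Pow(32, -1)))) = Add(0, Mul(-1, Mul(36, Rational(1, 32)))) = Add(0, Mul(-1, Rational(9, 8))) = Add(0, Rational(-9, 8)) = Rational(-9, 8))
Mul(-1, Function('A')(Mul(2516, Pow(-657, -1)))) = Mul(-1, Rational(-9, 8)) = Rational(9, 8)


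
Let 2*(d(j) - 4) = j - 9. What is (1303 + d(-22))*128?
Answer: 165312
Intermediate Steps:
d(j) = -½ + j/2 (d(j) = 4 + (j - 9)/2 = 4 + (-9 + j)/2 = 4 + (-9/2 + j/2) = -½ + j/2)
(1303 + d(-22))*128 = (1303 + (-½ + (½)*(-22)))*128 = (1303 + (-½ - 11))*128 = (1303 - 23/2)*128 = (2583/2)*128 = 165312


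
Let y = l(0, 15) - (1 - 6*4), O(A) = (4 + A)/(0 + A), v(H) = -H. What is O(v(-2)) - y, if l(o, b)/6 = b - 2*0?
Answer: -110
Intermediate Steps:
l(o, b) = 6*b (l(o, b) = 6*(b - 2*0) = 6*(b + 0) = 6*b)
O(A) = (4 + A)/A
y = 113 (y = 6*15 - (1 - 6*4) = 90 - (1 - 24) = 90 - 1*(-23) = 90 + 23 = 113)
O(v(-2)) - y = (4 - 1*(-2))/((-1*(-2))) - 1*113 = (4 + 2)/2 - 113 = (½)*6 - 113 = 3 - 113 = -110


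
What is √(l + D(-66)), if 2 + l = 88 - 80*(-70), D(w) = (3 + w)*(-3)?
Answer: 5*√235 ≈ 76.649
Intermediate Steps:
D(w) = -9 - 3*w
l = 5686 (l = -2 + (88 - 80*(-70)) = -2 + (88 + 5600) = -2 + 5688 = 5686)
√(l + D(-66)) = √(5686 + (-9 - 3*(-66))) = √(5686 + (-9 + 198)) = √(5686 + 189) = √5875 = 5*√235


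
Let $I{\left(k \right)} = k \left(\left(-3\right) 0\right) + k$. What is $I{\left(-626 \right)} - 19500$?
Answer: $-20126$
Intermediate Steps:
$I{\left(k \right)} = k$ ($I{\left(k \right)} = k 0 + k = 0 + k = k$)
$I{\left(-626 \right)} - 19500 = -626 - 19500 = -20126$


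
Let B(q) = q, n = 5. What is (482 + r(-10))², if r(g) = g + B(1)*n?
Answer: 227529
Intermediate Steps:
r(g) = 5 + g (r(g) = g + 1*5 = g + 5 = 5 + g)
(482 + r(-10))² = (482 + (5 - 10))² = (482 - 5)² = 477² = 227529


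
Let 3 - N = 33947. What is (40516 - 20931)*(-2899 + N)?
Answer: -721570155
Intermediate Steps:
N = -33944 (N = 3 - 1*33947 = 3 - 33947 = -33944)
(40516 - 20931)*(-2899 + N) = (40516 - 20931)*(-2899 - 33944) = 19585*(-36843) = -721570155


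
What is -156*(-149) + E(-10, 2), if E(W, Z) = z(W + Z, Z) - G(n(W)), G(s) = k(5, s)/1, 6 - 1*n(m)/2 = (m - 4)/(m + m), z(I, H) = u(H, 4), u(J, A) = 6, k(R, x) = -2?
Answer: 23252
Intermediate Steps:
z(I, H) = 6
n(m) = 12 - (-4 + m)/m (n(m) = 12 - 2*(m - 4)/(m + m) = 12 - 2*(-4 + m)/(2*m) = 12 - 2*(-4 + m)*1/(2*m) = 12 - (-4 + m)/m)
G(s) = -2 (G(s) = -2/1 = -2*1 = -2)
E(W, Z) = 8 (E(W, Z) = 6 - 1*(-2) = 6 + 2 = 8)
-156*(-149) + E(-10, 2) = -156*(-149) + 8 = 23244 + 8 = 23252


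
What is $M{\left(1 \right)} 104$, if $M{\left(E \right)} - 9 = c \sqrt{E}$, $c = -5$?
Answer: $416$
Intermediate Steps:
$M{\left(E \right)} = 9 - 5 \sqrt{E}$
$M{\left(1 \right)} 104 = \left(9 - 5 \sqrt{1}\right) 104 = \left(9 - 5\right) 104 = 4 \cdot 104 = 416$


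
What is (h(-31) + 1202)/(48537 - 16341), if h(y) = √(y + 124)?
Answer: 601/16098 + √93/32196 ≈ 0.037633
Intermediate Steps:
h(y) = √(124 + y)
(h(-31) + 1202)/(48537 - 16341) = (√(124 - 31) + 1202)/(48537 - 16341) = (√93 + 1202)/32196 = (1202 + √93)*(1/32196) = 601/16098 + √93/32196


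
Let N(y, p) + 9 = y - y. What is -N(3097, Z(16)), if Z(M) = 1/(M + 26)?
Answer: 9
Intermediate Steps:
Z(M) = 1/(26 + M)
N(y, p) = -9 (N(y, p) = -9 + (y - y) = -9 + 0 = -9)
-N(3097, Z(16)) = -1*(-9) = 9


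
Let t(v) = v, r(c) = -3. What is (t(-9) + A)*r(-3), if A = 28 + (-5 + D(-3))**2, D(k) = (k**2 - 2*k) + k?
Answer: -204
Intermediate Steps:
D(k) = k**2 - k
A = 77 (A = 28 + (-5 - 3*(-1 - 3))**2 = 28 + (-5 - 3*(-4))**2 = 28 + (-5 + 12)**2 = 28 + 7**2 = 28 + 49 = 77)
(t(-9) + A)*r(-3) = (-9 + 77)*(-3) = 68*(-3) = -204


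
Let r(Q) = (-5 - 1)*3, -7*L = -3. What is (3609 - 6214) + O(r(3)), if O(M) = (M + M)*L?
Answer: -18343/7 ≈ -2620.4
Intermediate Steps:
L = 3/7 (L = -⅐*(-3) = 3/7 ≈ 0.42857)
r(Q) = -18 (r(Q) = -6*3 = -18)
O(M) = 6*M/7 (O(M) = (M + M)*(3/7) = (2*M)*(3/7) = 6*M/7)
(3609 - 6214) + O(r(3)) = (3609 - 6214) + (6/7)*(-18) = -2605 - 108/7 = -18343/7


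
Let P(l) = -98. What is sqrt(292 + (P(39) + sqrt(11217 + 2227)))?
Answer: sqrt(194 + 2*sqrt(3361)) ≈ 17.605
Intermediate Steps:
sqrt(292 + (P(39) + sqrt(11217 + 2227))) = sqrt(292 + (-98 + sqrt(11217 + 2227))) = sqrt(292 + (-98 + sqrt(13444))) = sqrt(292 + (-98 + 2*sqrt(3361))) = sqrt(194 + 2*sqrt(3361))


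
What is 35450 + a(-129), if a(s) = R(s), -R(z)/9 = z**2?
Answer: -114319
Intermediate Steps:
R(z) = -9*z**2
a(s) = -9*s**2
35450 + a(-129) = 35450 - 9*(-129)**2 = 35450 - 9*16641 = 35450 - 149769 = -114319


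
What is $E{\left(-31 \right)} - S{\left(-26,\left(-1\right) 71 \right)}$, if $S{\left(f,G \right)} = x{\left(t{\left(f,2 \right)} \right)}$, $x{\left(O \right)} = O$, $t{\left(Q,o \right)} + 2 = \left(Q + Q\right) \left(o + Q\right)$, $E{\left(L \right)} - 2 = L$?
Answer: $-1275$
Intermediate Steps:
$E{\left(L \right)} = 2 + L$
$t{\left(Q,o \right)} = -2 + 2 Q \left(Q + o\right)$ ($t{\left(Q,o \right)} = -2 + \left(Q + Q\right) \left(o + Q\right) = -2 + 2 Q \left(Q + o\right)$)
$S{\left(f,G \right)} = -2 + 2 f^{2} + 4 f$ ($S{\left(f,G \right)} = -2 + 2 f^{2} + 2 f 2 = -2 + 2 f^{2} + 4 f$)
$E{\left(-31 \right)} - S{\left(-26,\left(-1\right) 71 \right)} = \left(2 - 31\right) - \left(-2 + 2 \left(-26\right)^{2} + 4 \left(-26\right)\right) = -29 - \left(-2 + 2 \cdot 676 - 104\right) = -29 - \left(-2 + 1352 - 104\right) = -29 - 1246 = -1275$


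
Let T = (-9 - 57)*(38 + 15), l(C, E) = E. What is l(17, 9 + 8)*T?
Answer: -59466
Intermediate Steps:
T = -3498 (T = -66*53 = -3498)
l(17, 9 + 8)*T = (9 + 8)*(-3498) = 17*(-3498) = -59466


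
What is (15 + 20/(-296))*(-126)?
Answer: -69615/37 ≈ -1881.5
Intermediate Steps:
(15 + 20/(-296))*(-126) = (15 + 20*(-1/296))*(-126) = (15 - 5/74)*(-126) = (1105/74)*(-126) = -69615/37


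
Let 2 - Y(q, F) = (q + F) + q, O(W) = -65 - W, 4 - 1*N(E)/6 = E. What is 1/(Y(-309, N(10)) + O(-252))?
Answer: 1/843 ≈ 0.0011862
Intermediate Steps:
N(E) = 24 - 6*E
Y(q, F) = 2 - F - 2*q (Y(q, F) = 2 - ((q + F) + q) = 2 - ((F + q) + q) = 2 - (F + 2*q) = 2 + (-F - 2*q) = 2 - F - 2*q)
1/(Y(-309, N(10)) + O(-252)) = 1/((2 - (24 - 6*10) - 2*(-309)) + (-65 - 1*(-252))) = 1/((2 - (24 - 60) + 618) + (-65 + 252)) = 1/((2 - 1*(-36) + 618) + 187) = 1/((2 + 36 + 618) + 187) = 1/(656 + 187) = 1/843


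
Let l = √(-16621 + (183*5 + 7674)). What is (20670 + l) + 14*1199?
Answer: 37456 + 4*I*√502 ≈ 37456.0 + 89.621*I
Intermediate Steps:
l = 4*I*√502 (l = √(-16621 + (915 + 7674)) = √(-16621 + 8589) = √(-8032) = 4*I*√502 ≈ 89.621*I)
(20670 + l) + 14*1199 = (20670 + 4*I*√502) + 14*1199 = (20670 + 4*I*√502) + 16786 = 37456 + 4*I*√502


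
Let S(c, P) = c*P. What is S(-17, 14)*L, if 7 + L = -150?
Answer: 37366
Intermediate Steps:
S(c, P) = P*c
L = -157 (L = -7 - 150 = -157)
S(-17, 14)*L = (14*(-17))*(-157) = -238*(-157) = 37366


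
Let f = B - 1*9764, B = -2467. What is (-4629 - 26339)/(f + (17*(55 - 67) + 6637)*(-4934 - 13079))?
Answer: 7742/28972465 ≈ 0.00026722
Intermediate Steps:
f = -12231 (f = -2467 - 1*9764 = -2467 - 9764 = -12231)
(-4629 - 26339)/(f + (17*(55 - 67) + 6637)*(-4934 - 13079)) = (-4629 - 26339)/(-12231 + (17*(55 - 67) + 6637)*(-4934 - 13079)) = -30968/(-12231 + (17*(-12) + 6637)*(-18013)) = -30968/(-12231 + (-204 + 6637)*(-18013)) = -30968/(-12231 + 6433*(-18013)) = -30968/(-12231 - 115877629) = -30968/(-115889860) = -30968*(-1/115889860) = 7742/28972465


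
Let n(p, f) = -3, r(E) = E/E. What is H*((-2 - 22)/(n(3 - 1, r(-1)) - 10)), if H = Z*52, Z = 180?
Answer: 17280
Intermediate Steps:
r(E) = 1
H = 9360 (H = 180*52 = 9360)
H*((-2 - 22)/(n(3 - 1, r(-1)) - 10)) = 9360*((-2 - 22)/(-3 - 10)) = 9360*(-24/(-13)) = 9360*(-24*(-1/13)) = 9360*(24/13) = 17280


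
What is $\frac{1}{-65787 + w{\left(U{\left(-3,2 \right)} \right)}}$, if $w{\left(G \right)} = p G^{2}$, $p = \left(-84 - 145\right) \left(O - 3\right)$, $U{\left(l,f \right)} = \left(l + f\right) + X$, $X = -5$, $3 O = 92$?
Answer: $- \frac{1}{293871} \approx -3.4029 \cdot 10^{-6}$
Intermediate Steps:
$O = \frac{92}{3}$ ($O = \frac{1}{3} \cdot 92 = \frac{92}{3} \approx 30.667$)
$U{\left(l,f \right)} = -5 + f + l$ ($U{\left(l,f \right)} = \left(l + f\right) - 5 = \left(f + l\right) - 5 = -5 + f + l$)
$p = - \frac{19007}{3}$ ($p = \left(-84 - 145\right) \left(\frac{92}{3} - 3\right) = \left(-229\right) \frac{83}{3} = - \frac{19007}{3} \approx -6335.7$)
$w{\left(G \right)} = - \frac{19007 G^{2}}{3}$
$\frac{1}{-65787 + w{\left(U{\left(-3,2 \right)} \right)}} = \frac{1}{-65787 - \frac{19007 \left(-5 + 2 - 3\right)^{2}}{3}} = \frac{1}{-65787 - \frac{19007 \left(-6\right)^{2}}{3}} = \frac{1}{-65787 - 228084} = \frac{1}{-293871} = - \frac{1}{293871}$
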